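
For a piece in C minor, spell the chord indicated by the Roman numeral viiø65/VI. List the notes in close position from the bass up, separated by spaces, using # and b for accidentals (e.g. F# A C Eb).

Bb Db F G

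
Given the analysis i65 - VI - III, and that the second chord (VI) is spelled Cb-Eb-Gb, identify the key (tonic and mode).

Eb minor

The anchor chord is a major triad on Cb, labeled VI.
VI on Cb implies Cb is the submediant; that puts the tonic at Eb, and the uppercase numeral fits minor mode.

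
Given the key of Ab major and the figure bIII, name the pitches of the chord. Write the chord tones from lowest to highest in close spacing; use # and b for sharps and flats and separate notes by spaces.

Cb Eb Gb

bIII is a major triad on the lowered third degree, borrowed from the parallel minor. In Ab major that root is Cb.
So the chord is Cb-Eb-Gb, a major triad.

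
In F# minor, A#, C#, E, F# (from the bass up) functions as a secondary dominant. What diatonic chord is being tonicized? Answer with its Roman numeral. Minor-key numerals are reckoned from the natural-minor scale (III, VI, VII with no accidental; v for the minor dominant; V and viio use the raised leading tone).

The chord is a dominant seventh chord on F#.
A dominant resolves down a perfect fifth: F# → B. In F# minor, B is scale degree 4, i.e. iv.

iv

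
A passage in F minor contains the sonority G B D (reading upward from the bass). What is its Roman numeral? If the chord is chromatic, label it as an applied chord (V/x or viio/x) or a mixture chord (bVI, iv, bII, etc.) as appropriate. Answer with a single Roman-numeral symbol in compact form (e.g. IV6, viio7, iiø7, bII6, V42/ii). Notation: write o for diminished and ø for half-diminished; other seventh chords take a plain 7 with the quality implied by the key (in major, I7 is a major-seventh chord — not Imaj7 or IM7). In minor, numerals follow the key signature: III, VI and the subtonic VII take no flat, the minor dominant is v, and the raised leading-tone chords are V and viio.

V/V

Stacked in thirds the chord is G-B-D: a major triad on G.
G is not a diatonic chord root with this quality in F minor, but it lies a perfect fifth above C (V), so the chord functions as an applied dominant of V.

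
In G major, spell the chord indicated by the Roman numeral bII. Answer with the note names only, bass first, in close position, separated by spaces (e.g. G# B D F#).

Ab C Eb

bII is the Neapolitan chord — a major triad on the lowered second degree. In G major that root is Ab.
So the chord is Ab-C-Eb.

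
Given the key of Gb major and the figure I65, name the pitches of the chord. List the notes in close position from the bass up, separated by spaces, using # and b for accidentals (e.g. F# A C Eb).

Bb Db F Gb

In Gb major, the tonic is Gb, and the diatonic chord built there is a major seventh chord.
Stacking thirds from Gb gives Gb-Bb-Db-F.
The figured bass 65 indicates first inversion, placing the third (Bb) in the bass: Bb-Db-F-Gb.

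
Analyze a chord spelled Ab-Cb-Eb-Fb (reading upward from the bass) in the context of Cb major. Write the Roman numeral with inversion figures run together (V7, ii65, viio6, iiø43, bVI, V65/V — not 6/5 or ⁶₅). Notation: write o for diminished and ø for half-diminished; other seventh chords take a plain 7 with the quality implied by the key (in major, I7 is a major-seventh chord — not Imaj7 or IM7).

IV65

The pitches Fb-Ab-Cb-Eb form a major seventh chord rooted on Fb.
In Cb major, Fb is the subdominant; the diatonic major seventh chord there is IV7.
With Ab in the bass the chord is in first inversion, so the figured bass is 65.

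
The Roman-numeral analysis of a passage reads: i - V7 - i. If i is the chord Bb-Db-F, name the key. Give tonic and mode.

Bb minor

The anchor chord is a minor triad on Bb, labeled i.
If Bb is scale degree 1 and the mode makes that degree carry a minor triad, the tonic is Bb and the mode is minor.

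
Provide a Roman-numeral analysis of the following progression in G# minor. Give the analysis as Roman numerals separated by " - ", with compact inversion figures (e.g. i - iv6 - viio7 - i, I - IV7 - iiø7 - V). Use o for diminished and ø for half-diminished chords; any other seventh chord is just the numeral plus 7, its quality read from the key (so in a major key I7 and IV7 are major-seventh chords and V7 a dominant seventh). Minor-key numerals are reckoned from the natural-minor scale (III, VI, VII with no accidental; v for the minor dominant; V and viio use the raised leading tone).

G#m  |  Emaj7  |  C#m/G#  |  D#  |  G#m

i - VI7 - iv64 - V - i

G#m: root G# is the tonic; minor triad there is i.
Emaj7: major seventh chord on E = scale degree 6 → VI7.
C#m/G#: root C# is the subdominant; minor triad there is iv64.
D#: root D# is the dominant; major triad there is V.
G#m: root G# is the tonic; minor triad there is i.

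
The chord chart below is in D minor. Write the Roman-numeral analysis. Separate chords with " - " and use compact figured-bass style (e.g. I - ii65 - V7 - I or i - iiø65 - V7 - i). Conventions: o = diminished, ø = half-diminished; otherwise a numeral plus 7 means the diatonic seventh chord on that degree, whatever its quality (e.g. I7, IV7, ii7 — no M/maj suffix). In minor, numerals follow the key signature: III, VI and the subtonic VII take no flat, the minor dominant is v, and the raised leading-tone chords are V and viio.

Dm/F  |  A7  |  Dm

i6 - V7 - i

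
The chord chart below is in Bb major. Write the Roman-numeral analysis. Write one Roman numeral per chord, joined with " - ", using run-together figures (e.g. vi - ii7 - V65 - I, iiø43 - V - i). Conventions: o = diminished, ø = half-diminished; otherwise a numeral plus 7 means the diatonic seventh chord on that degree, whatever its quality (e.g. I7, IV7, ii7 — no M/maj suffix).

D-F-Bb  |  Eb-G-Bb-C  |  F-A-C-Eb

I6 - ii65 - V7

D-F-Bb: major triad on Bb = scale degree 1 → I6.
Eb-G-Bb-C: root C is the supertonic; minor seventh chord there is ii65.
F-A-C-Eb: dominant seventh chord on F = scale degree 5 → V7.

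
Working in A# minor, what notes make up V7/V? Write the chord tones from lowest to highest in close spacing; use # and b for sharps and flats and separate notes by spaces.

B# D## F## A#

V7/V is a secondary dominant — the dominant seventh of V. V in A# minor is E#, so the applied chord's root is B#, a perfect fifth above.
Building a dominant seventh chord on B# gives B#-D##-F##-A#.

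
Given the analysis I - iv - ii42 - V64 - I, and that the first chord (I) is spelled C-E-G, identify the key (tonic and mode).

C major

The anchor chord is a major triad on C, labeled I.
If C is scale degree 1 and the mode makes that degree carry a major triad, the tonic is C and the mode is major.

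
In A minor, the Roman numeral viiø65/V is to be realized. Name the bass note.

F#

The applied chord viiø65/V is rooted on D#: D#-F#-A-C#.
The figure 65 means first inversion — the third is in the bass.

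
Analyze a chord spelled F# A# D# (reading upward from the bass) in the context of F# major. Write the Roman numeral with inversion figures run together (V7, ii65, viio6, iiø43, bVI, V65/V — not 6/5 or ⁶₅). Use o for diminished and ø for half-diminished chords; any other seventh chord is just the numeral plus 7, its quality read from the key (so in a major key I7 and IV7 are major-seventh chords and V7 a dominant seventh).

vi6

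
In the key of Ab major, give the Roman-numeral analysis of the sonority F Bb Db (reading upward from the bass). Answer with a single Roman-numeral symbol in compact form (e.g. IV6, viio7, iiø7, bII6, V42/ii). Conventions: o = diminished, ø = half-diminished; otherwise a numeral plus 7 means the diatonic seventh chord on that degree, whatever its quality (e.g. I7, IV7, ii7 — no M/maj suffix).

The pitches Bb-Db-F form a minor triad rooted on Bb.
Bb is scale degree 2 in Ab major, and a minor triad on that degree is written ii.
With F in the bass the chord is in second inversion, so the figured bass is 64.

ii64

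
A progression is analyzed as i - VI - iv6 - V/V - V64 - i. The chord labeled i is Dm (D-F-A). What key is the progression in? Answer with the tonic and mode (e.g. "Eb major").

D minor

The chord Dm is a minor triad rooted on D; its label is i.
If D is scale degree 1 and the mode makes that degree carry a minor triad, the tonic is D and the mode is minor.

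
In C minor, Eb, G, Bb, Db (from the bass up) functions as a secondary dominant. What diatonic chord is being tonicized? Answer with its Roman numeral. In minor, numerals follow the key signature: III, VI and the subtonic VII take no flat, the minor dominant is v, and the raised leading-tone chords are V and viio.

VI

The chord is a dominant seventh chord on Eb.
A dominant resolves down a perfect fifth: Eb → Ab. In C minor, Ab is scale degree 6, i.e. VI.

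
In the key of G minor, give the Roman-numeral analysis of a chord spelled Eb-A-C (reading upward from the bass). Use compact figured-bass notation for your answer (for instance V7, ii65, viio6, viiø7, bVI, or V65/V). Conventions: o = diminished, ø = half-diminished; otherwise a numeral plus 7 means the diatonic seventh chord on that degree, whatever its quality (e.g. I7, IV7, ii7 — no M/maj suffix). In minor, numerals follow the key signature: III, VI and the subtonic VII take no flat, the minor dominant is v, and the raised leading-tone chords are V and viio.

The pitches A-C-Eb form a diminished triad rooted on A.
A is scale degree 2 in G minor, and a diminished triad on that degree is written iio.
With Eb in the bass the chord is in second inversion, so the figured bass is 64.

iio64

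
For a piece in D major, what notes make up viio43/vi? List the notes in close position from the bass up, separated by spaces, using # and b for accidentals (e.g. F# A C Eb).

The slash marks an applied leading-tone chord: viio of vi. In D major, vi is B, so the leading tone to it is A#, a half step below.
Building a fully diminished seventh chord on A# gives A#-C#-E-G.
The figured bass 43 indicates second inversion, placing the fifth (E) in the bass: E-G-A#-C#.

E G A# C#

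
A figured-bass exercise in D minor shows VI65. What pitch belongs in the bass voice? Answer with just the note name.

D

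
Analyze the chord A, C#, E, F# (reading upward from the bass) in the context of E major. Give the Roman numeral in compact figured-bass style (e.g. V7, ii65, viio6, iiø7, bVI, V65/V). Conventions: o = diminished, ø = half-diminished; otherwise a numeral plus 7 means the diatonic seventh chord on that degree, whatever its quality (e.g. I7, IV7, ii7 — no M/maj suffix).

ii65

Stacked in thirds the chord is F#-A-C#-E: a minor seventh chord on F#.
F# is scale degree 2 in E major, and a minor seventh chord on that degree is written ii7.
With A in the bass the chord is in first inversion, so the figured bass is 65.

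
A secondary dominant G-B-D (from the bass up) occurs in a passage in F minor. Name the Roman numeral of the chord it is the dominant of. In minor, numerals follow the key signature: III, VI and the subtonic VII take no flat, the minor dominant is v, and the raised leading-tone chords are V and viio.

The chord is a major triad on G.
A dominant resolves down a perfect fifth: G → C. In F minor, C is scale degree 5, i.e. V.

V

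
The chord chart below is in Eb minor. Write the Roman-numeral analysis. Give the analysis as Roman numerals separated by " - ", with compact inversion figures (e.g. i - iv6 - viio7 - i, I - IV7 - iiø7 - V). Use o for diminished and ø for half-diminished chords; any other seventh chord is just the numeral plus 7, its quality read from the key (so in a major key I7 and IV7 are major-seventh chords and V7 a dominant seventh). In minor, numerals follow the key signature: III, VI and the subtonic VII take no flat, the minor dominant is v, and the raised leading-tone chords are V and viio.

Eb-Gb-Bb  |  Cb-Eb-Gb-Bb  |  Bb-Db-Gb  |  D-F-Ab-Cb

Eb-Gb-Bb: minor triad on Eb = scale degree 1 → i.
Cb-Eb-Gb-Bb has root Cb, degree 6 in Eb minor, so VI7.
Bb-Db-Gb: major triad on Gb = scale degree 3 → III6.
D-F-Ab-Cb: fully diminished seventh chord on D = scale degree 7 → viio7.

i - VI7 - III6 - viio7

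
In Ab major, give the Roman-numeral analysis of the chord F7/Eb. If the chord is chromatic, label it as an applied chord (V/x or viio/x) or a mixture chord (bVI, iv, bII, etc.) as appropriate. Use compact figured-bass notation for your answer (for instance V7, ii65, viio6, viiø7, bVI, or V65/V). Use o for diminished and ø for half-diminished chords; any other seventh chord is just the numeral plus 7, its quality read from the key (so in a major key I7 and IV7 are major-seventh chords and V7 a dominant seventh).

V42/ii

The pitches F-A-C-Eb form a dominant seventh chord rooted on F.
F is not a diatonic chord root with this quality in Ab major, but it lies a perfect fifth above Bb (ii), so the chord functions as an applied dominant of ii.
With Eb in the bass the chord is in third inversion, so the figured bass is 42.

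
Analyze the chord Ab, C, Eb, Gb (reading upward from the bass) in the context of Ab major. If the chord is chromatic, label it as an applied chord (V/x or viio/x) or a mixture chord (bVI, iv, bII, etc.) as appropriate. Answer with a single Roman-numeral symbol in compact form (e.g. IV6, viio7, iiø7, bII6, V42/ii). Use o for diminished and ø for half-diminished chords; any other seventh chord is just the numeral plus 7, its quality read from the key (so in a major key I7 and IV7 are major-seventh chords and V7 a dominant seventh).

Stacked in thirds the chord is Ab-C-Eb-Gb: a dominant seventh chord on Ab.
Ab is not a diatonic chord root with this quality in Ab major, but it lies a perfect fifth above Db (IV), so the chord functions as an applied dominant of IV.

V7/IV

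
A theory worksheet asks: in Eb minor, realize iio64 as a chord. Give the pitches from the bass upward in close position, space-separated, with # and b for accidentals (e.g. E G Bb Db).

Cb F Ab

The numeral's case and figure indicate a diminished triad. In Eb minor its root, scale degree 2, is F.
Stacking thirds from F gives F-Ab-Cb.
The figured bass 64 indicates second inversion, placing the fifth (Cb) in the bass: Cb-F-Ab.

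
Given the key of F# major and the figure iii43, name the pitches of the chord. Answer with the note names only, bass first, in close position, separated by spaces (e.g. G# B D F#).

The numeral's case and figure indicate a minor seventh chord. In F# major its root, the third degree, is A#.
Stacking thirds from A# gives A#-C#-E#-G#.
With the 43 figure the chord is in second inversion; from the bass E# upward in close position it reads E#-G#-A#-C#.

E# G# A# C#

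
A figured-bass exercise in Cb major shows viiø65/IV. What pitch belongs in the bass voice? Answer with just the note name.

The applied chord viiø65/IV is rooted on Eb: Eb-Gb-Bbb-Db.
The figure 65 means first inversion — the third is in the bass.

Gb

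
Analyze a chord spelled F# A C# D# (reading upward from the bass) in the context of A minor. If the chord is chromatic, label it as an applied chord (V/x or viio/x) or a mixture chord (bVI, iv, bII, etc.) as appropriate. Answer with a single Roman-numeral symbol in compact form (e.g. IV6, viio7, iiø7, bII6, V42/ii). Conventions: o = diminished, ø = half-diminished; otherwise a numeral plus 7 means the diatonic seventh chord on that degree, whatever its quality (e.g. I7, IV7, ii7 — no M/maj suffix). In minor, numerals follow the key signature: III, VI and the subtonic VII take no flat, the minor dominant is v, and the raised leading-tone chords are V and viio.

viiø65/V

The pitches D#-F#-A-C# form a half-diminished seventh chord rooted on D#.
D# sits a half step below E (V in A minor); a diminished chord there is the applied leading-tone chord of V.
With F# in the bass the chord is in first inversion, so the figured bass is 65.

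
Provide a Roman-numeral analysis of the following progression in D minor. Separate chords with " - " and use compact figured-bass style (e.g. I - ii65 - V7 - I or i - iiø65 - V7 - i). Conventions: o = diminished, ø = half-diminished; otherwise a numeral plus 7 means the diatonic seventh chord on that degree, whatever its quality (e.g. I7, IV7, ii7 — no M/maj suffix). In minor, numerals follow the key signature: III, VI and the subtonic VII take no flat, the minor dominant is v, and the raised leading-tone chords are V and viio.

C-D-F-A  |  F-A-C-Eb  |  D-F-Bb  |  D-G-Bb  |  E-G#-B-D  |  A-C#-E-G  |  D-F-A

i42 - V7/VI - VI6 - iv64 - V7/V - V7 - i

C-D-F-A has root D, degree 1 in D minor, so i42.
F-A-C-Eb is the secondary dominant of VI (dominant seventh chord on F): V7/VI.
D-F-Bb: root Bb is the submediant; major triad there is VI6.
D-G-Bb: minor triad on G = scale degree 4 → iv64.
E-G#-B-D: chromatic; E is V of V, so V7/V.
A-C#-E-G: root A is the dominant; dominant seventh chord there is V7.
D-F-A has root D, degree 1 in D minor, so i.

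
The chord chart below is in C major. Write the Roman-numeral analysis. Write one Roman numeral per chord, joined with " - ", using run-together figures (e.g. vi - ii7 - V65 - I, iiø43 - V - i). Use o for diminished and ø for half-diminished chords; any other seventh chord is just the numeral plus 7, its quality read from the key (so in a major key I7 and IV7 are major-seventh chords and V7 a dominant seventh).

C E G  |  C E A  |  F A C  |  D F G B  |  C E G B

I - vi6 - IV - V43 - I7

C-E-G: root C is the tonic; major triad there is I.
C-E-A has root A, degree 6 in C major, so vi6.
F-A-C: root F is the subdominant; major triad there is IV.
D-F-G-B: root G is the dominant; dominant seventh chord there is V43.
C-E-G-B: root C is the tonic; major seventh chord there is I7.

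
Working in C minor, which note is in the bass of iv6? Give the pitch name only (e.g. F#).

Ab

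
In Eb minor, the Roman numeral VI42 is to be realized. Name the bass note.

VI in Eb minor has root Cb; the chord is Cb-Eb-Gb-Bb.
The figure 42 means third inversion — the seventh is in the bass.

Bb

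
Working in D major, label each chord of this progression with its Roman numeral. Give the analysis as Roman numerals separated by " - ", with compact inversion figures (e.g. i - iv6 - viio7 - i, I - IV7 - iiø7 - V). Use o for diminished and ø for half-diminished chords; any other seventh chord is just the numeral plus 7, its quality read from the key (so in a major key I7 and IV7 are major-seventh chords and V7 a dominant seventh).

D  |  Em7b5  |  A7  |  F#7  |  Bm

D has root D, degree 1 in D major, so I.
Em7b5: E with this quality isn't in the key; it's iiø7, borrowed from the parallel minor.
A7: dominant seventh chord on A = scale degree 5 → V7.
F#7: chromatic; F# is V of vi, so V7/vi.
Bm has root B, degree 6 in D major, so vi.

I - iiø7 - V7 - V7/vi - vi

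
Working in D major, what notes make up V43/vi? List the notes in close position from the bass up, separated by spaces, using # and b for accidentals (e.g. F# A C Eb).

C# E F# A#

The slash means an applied dominant: we want the dominant of vi. In D major, vi is B minor, and its dominant is built on F#.
Building a dominant seventh chord on F# gives F#-A#-C#-E.
The figured bass 43 indicates second inversion, placing the fifth (C#) in the bass: C#-E-F#-A#.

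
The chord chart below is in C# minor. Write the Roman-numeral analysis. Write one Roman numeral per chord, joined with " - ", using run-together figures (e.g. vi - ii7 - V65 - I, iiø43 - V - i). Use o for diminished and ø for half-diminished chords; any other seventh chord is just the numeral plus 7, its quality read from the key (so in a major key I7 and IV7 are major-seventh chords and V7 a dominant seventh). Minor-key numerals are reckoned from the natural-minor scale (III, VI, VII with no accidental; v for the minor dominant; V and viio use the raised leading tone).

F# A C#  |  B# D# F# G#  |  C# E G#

iv - V65 - i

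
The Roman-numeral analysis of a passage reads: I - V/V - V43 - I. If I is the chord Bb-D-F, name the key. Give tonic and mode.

The anchor chord is a major triad on Bb, labeled I.
If Bb is scale degree 1 and the mode makes that degree carry a major triad, the tonic is Bb and the mode is major.

Bb major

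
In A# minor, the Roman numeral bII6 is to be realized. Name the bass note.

D#

bII in A# minor has root B; the chord is B-D#-F#.
The figure 6 means first inversion — the third is in the bass.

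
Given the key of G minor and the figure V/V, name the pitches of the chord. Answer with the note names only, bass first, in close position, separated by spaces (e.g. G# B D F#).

A C# E

V/V is a secondary dominant — the dominant triad of V. V in G minor is D, so the applied chord's root is A, a perfect fifth above.
Building a major triad on A gives A-C#-E.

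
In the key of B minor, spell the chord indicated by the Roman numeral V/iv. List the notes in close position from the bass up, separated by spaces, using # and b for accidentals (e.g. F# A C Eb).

B D# F#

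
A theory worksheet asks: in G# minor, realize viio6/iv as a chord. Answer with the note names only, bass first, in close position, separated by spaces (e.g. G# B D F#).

The slash marks an applied leading-tone chord: viio of iv. In G# minor, iv is C#, so the leading tone to it is B#, a half step below.
Building a diminished triad on B# gives B#-D#-F#.
The figured bass 6 indicates first inversion, placing the third (D#) in the bass: D#-F#-B#.

D# F# B#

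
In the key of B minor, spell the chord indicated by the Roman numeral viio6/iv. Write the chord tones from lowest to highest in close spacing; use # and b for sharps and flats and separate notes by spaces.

The slash marks an applied leading-tone chord: viio of iv. In B minor, iv is E, so the leading tone to it is D#, a half step below.
Building a diminished triad on D# gives D#-F#-A.
With the 6 figure the chord is in first inversion; from the bass F# upward in close position it reads F#-A-D#.

F# A D#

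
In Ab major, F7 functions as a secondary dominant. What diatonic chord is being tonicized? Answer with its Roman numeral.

The chord is a dominant seventh chord on F.
A dominant resolves down a perfect fifth: F → Bb. In Ab major, Bb is scale degree 2, i.e. ii.

ii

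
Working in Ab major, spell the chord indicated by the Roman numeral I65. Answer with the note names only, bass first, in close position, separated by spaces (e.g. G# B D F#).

C Eb G Ab

In Ab major, the first degree is Ab, and the diatonic chord built there is a major seventh chord.
Stacking thirds from Ab gives Ab-C-Eb-G.
The figured bass 65 indicates first inversion, placing the third (C) in the bass: C-Eb-G-Ab.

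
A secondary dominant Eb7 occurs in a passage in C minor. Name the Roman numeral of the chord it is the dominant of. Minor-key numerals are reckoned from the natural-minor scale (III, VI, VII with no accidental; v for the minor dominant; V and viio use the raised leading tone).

The chord is a dominant seventh chord on Eb.
A dominant resolves down a perfect fifth: Eb → Ab. In C minor, Ab is scale degree 6, i.e. VI.

VI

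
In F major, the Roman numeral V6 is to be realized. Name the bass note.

V in F major has root C; the chord is C-E-G.
The figure 6 means first inversion — the third is in the bass.

E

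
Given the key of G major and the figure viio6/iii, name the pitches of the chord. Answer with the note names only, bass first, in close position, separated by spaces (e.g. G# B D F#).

The slash marks an applied leading-tone chord: viio of iii. In G major, iii is B, so the leading tone to it is A#, a half step below.
Building a diminished triad on A# gives A#-C#-E.
With the 6 figure the chord is in first inversion; from the bass C# upward in close position it reads C#-E-A#.

C# E A#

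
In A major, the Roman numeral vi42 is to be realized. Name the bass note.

E

vi in A major has root F#; the chord is F#-A-C#-E.
The figure 42 means third inversion — the seventh is in the bass.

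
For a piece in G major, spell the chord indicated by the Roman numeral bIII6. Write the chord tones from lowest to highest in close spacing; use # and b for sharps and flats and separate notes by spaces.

D F Bb

Scale degree 3 in G major is B; lowering it a half step gives Bb. bIII6 is a major triad on the lowered third degree, borrowed from the parallel minor.
So the chord is Bb-D-F, a major triad.
With the 6 figure the chord is in first inversion; from the bass D upward in close position it reads D-F-Bb.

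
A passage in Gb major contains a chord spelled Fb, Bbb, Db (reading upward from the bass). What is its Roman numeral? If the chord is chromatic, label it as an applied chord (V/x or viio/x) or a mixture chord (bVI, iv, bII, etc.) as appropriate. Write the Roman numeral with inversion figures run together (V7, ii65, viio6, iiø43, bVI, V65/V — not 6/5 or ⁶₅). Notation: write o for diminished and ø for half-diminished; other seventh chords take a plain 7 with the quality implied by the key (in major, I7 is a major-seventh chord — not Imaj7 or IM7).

Stacked in thirds the chord is Bbb-Db-Fb: a major triad on Bbb.
Bbb is the lowered third degree of Gb major (diatonic 3 would be Bb). This is a major triad on the lowered third degree, borrowed from the parallel minor.
With Fb in the bass the chord is in second inversion, so the figured bass is 64.

bIII64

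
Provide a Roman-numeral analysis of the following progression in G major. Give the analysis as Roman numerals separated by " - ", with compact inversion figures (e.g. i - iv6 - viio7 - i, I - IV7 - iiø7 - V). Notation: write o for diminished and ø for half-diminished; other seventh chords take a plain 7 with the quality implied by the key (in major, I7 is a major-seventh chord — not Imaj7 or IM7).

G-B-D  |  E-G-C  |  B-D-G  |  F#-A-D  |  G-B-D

I - IV6 - I6 - V6 - I

G-B-D: major triad on G = scale degree 1 → I.
E-G-C: root C is the subdominant; major triad there is IV6.
B-D-G: major triad on G = scale degree 1 → I6.
F#-A-D has root D, degree 5 in G major, so V6.
G-B-D has root G, degree 1 in G major, so I.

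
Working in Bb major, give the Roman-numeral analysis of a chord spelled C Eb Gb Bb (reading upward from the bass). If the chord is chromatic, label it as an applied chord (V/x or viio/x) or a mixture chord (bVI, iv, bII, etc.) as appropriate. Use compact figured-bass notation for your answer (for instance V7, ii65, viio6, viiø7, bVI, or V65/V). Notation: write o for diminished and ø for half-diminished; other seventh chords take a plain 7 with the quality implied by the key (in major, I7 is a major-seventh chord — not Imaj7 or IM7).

Stacked in thirds the chord is C-Eb-Gb-Bb: a half-diminished seventh chord on C.
C is the second degree of Bb major. This is the half-diminished supertonic seventh, borrowed from the parallel minor.

iiø7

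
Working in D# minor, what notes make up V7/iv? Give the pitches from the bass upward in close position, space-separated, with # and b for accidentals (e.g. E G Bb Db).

D# F## A# C#

V7/iv is a secondary dominant — the dominant seventh of iv. iv in D# minor is G#, so the applied chord's root is D#, a perfect fifth above.
Building a dominant seventh chord on D# gives D#-F##-A#-C#.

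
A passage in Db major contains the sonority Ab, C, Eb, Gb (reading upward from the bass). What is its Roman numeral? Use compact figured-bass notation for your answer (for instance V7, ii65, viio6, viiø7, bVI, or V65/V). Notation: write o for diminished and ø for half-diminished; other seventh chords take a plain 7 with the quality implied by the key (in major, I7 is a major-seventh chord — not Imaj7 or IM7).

The pitches Ab-C-Eb-Gb form a dominant seventh chord rooted on Ab.
In Db major, Ab is the dominant; the diatonic dominant seventh chord there is V7.

V7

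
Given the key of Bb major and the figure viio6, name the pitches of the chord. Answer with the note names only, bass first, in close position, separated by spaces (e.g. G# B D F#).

In Bb major, the leading tone is A, and the diatonic chord built there is a diminished triad.
Stacking thirds from A gives A-C-Eb.
The figured bass 6 indicates first inversion, placing the third (C) in the bass: C-Eb-A.

C Eb A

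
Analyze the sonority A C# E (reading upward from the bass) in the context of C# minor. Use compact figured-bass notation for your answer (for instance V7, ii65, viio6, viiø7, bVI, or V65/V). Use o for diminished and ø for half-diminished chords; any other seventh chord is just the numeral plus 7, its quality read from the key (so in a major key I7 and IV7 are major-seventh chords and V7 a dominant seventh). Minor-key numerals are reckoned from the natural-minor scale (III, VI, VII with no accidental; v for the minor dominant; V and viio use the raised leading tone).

Stacked in thirds the chord is A-C#-E: a major triad on A.
In C# minor, A is the submediant; the diatonic major triad there is VI.

VI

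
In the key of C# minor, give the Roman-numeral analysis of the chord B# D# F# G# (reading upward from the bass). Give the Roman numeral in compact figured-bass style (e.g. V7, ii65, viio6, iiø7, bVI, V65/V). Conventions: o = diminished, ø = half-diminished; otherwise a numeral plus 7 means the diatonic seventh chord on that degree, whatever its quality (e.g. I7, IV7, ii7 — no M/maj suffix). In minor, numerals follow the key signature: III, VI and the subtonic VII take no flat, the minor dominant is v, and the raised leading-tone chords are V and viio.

V65

The pitches G#-B#-D#-F# form a dominant seventh chord rooted on G#.
G# is scale degree 5 in C# minor, and a dominant seventh chord on that degree is written V7.
With B# in the bass the chord is in first inversion, so the figured bass is 65.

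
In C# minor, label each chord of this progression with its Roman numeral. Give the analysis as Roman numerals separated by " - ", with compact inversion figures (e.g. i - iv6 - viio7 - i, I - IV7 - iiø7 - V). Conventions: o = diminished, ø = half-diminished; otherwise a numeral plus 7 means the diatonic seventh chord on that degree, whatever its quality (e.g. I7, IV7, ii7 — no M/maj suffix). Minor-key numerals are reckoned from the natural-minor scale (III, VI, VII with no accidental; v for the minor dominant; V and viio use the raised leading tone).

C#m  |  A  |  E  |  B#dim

i - VI - III - viio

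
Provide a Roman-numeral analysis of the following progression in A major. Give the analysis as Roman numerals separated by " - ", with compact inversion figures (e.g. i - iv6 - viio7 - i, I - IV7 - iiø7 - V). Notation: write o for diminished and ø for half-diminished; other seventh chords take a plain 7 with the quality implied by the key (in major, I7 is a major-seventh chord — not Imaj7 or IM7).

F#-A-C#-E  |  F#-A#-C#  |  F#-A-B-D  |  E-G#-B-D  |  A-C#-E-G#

vi7 - V/ii - ii43 - V7 - I7

F#-A-C#-E has root F#, degree 6 in A major, so vi7.
F#-A#-C#: a major triad on F#, the applied dominant of ii → V/ii.
F#-A-B-D: minor seventh chord on B = scale degree 2 → ii43.
E-G#-B-D: dominant seventh chord on E = scale degree 5 → V7.
A-C#-E-G#: root A is the tonic; major seventh chord there is I7.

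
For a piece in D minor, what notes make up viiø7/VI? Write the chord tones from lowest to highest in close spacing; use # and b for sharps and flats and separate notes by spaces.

viiø7/VI is a secondary leading-tone chord. The target VI is Bb in D minor; the applied chord is rooted a semitone below, on A.
Building a half-diminished seventh chord on A gives A-C-Eb-G.

A C Eb G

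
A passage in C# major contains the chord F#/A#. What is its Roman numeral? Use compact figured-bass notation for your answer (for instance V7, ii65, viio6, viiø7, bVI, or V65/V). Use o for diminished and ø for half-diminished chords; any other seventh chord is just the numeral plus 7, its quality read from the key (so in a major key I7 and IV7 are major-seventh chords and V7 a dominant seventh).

The pitches F#-A#-C# form a major triad rooted on F#.
In C# major, F# is the subdominant; the diatonic major triad there is IV.
With A# in the bass the chord is in first inversion, so the figured bass is 6.

IV6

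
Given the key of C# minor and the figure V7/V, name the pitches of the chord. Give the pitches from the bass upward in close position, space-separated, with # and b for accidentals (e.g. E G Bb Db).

D# F## A# C#

The slash means an applied dominant: we want the dominant of V. In C# minor, V is G# major, and its dominant is built on D#.
Building a dominant seventh chord on D# gives D#-F##-A#-C#.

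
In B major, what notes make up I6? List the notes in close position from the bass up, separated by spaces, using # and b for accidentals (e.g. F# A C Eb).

D# F# B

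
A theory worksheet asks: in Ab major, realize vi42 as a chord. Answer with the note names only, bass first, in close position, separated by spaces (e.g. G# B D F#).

Eb F Ab C

The numeral's case and figure indicate a minor seventh chord. In Ab major its root, scale degree 6, is F.
That chord is spelled F-Ab-C-Eb.
With the 42 figure the chord is in third inversion; from the bass Eb upward in close position it reads Eb-F-Ab-C.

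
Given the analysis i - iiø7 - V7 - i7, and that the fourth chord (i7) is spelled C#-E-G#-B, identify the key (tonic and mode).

C# minor

i7 is given as C#-E-G#-B — a minor seventh chord with root C#.
If C# is scale degree 1 and the mode makes that degree carry a minor seventh chord, the tonic is C# and the mode is minor.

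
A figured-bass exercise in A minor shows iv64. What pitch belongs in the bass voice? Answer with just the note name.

A

iv in A minor has root D; the chord is D-F-A.
The figure 64 means second inversion — the fifth is in the bass.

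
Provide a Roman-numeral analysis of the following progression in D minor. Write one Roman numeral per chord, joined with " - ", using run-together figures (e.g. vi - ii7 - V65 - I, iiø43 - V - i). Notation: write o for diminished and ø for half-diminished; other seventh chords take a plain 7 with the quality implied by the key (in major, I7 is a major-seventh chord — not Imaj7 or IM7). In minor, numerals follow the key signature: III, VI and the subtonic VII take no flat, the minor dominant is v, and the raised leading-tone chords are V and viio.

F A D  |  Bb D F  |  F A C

i6 - VI - III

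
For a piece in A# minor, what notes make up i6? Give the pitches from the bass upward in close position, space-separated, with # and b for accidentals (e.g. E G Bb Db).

C# E# A#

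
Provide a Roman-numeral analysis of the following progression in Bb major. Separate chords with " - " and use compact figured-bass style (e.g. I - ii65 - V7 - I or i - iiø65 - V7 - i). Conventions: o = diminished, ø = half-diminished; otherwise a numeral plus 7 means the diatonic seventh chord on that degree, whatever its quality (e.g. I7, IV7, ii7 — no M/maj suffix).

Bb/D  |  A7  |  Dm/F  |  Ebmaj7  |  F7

I6 - V7/iii - iii6 - IV7 - V7

Bb/D has root Bb, degree 1 in Bb major, so I6.
A7: chromatic; A is V of iii, so V7/iii.
Dm/F: minor triad on D = scale degree 3 → iii6.
Ebmaj7: root Eb is the subdominant; major seventh chord there is IV7.
F7 has root F, degree 5 in Bb major, so V7.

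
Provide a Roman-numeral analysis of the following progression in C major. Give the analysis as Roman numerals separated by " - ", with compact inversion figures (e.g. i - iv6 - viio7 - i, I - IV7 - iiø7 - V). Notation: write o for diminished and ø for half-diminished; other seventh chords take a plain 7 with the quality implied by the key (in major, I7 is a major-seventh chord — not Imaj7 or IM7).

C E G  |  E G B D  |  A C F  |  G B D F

I - iii7 - IV6 - V7

C-E-G has root C, degree 1 in C major, so I.
E-G-B-D has root E, degree 3 in C major, so iii7.
A-C-F: major triad on F = scale degree 4 → IV6.
G-B-D-F: root G is the dominant; dominant seventh chord there is V7.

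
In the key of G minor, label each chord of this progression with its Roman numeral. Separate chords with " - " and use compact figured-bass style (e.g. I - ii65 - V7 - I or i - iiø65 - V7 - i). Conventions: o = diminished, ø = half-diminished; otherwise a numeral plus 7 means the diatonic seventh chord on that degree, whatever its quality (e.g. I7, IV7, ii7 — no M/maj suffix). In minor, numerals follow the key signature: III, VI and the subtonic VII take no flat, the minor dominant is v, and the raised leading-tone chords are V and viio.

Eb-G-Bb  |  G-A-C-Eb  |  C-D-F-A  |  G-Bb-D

Eb-G-Bb: root Eb is the submediant; major triad there is VI.
G-A-C-Eb has root A, degree 2 in G minor, so iiø42.
C-D-F-A: minor seventh chord on D = scale degree 5 → v42.
G-Bb-D: minor triad on G = scale degree 1 → i.

VI - iiø42 - v42 - i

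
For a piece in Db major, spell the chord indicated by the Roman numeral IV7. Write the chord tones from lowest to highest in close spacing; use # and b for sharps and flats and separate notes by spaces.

In Db major, scale degree 4 is Gb, and the diatonic chord built there is a major seventh chord.
Stacking thirds from Gb gives Gb-Bb-Db-F.

Gb Bb Db F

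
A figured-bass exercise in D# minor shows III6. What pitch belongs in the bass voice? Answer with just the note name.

A#

III in D# minor has root F#; the chord is F#-A#-C#.
The figure 6 means first inversion — the third is in the bass.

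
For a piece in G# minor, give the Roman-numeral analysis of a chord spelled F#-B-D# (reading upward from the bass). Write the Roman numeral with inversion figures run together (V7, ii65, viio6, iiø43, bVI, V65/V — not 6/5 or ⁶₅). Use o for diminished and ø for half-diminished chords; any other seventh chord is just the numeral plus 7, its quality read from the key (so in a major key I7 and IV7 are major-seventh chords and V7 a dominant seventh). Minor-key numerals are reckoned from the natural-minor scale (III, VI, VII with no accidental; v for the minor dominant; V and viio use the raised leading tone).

The pitches B-D#-F# form a major triad rooted on B.
B is scale degree 3 in G# minor, and a major triad on that degree is written III.
With F# in the bass the chord is in second inversion, so the figured bass is 64.

III64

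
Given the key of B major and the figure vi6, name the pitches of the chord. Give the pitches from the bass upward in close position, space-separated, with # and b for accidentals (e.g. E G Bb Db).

B D# G#

In B major, the submediant is G#, and the diatonic chord built there is a minor triad.
That chord is spelled G#-B-D#.
With the 6 figure the chord is in first inversion; from the bass B upward in close position it reads B-D#-G#.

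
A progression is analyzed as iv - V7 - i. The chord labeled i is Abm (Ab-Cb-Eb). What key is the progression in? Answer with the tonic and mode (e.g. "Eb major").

Ab minor

The anchor chord is a minor triad on Ab, labeled i.
If Ab is scale degree 1 and the mode makes that degree carry a minor triad, the tonic is Ab and the mode is minor.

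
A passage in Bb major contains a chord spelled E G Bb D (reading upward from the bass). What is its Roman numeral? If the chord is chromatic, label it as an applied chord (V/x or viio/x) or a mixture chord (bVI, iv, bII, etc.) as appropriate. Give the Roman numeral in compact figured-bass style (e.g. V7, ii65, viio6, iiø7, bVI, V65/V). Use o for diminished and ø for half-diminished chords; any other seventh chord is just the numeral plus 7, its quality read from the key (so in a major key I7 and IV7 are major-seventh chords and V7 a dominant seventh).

viiø7/V

The pitches E-G-Bb-D form a half-diminished seventh chord rooted on E.
E sits a half step below F (V in Bb major); a diminished chord there is the applied leading-tone chord of V.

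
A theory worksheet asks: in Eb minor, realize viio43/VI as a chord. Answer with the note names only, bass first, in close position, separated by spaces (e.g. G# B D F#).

The slash marks an applied leading-tone chord: viio of VI. In Eb minor, VI is Cb, so the leading tone to it is Bb, a half step below.
Building a fully diminished seventh chord on Bb gives Bb-Db-Fb-Abb.
With the 43 figure the chord is in second inversion; from the bass Fb upward in close position it reads Fb-Abb-Bb-Db.

Fb Abb Bb Db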